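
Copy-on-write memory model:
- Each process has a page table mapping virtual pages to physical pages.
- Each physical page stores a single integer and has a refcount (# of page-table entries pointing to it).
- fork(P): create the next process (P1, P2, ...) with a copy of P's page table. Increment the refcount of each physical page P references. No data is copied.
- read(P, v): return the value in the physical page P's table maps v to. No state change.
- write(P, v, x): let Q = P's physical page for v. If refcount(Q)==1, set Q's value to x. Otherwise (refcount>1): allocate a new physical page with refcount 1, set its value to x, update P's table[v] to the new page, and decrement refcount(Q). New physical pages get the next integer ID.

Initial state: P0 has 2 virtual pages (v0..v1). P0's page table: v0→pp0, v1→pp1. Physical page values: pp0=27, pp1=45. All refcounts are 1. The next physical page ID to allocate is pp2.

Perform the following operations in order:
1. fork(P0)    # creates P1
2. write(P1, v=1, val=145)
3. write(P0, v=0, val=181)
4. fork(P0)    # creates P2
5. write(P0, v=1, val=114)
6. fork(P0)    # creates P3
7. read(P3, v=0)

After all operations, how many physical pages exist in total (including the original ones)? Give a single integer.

Op 1: fork(P0) -> P1. 2 ppages; refcounts: pp0:2 pp1:2
Op 2: write(P1, v1, 145). refcount(pp1)=2>1 -> COPY to pp2. 3 ppages; refcounts: pp0:2 pp1:1 pp2:1
Op 3: write(P0, v0, 181). refcount(pp0)=2>1 -> COPY to pp3. 4 ppages; refcounts: pp0:1 pp1:1 pp2:1 pp3:1
Op 4: fork(P0) -> P2. 4 ppages; refcounts: pp0:1 pp1:2 pp2:1 pp3:2
Op 5: write(P0, v1, 114). refcount(pp1)=2>1 -> COPY to pp4. 5 ppages; refcounts: pp0:1 pp1:1 pp2:1 pp3:2 pp4:1
Op 6: fork(P0) -> P3. 5 ppages; refcounts: pp0:1 pp1:1 pp2:1 pp3:3 pp4:2
Op 7: read(P3, v0) -> 181. No state change.

Answer: 5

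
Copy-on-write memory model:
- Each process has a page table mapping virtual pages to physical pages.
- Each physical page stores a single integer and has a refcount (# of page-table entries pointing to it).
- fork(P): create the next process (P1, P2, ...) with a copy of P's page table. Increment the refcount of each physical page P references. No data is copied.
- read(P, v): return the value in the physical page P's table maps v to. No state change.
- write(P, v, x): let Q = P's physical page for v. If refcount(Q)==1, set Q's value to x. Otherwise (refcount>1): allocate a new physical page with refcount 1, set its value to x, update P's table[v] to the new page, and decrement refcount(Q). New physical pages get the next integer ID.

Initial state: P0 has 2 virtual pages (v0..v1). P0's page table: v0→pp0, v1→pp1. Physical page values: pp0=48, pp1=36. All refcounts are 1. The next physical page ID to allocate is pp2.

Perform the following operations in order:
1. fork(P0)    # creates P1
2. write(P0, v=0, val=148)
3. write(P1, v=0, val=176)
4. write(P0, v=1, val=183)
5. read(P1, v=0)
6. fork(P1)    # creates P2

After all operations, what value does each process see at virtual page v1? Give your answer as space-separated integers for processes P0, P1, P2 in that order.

Answer: 183 36 36

Derivation:
Op 1: fork(P0) -> P1. 2 ppages; refcounts: pp0:2 pp1:2
Op 2: write(P0, v0, 148). refcount(pp0)=2>1 -> COPY to pp2. 3 ppages; refcounts: pp0:1 pp1:2 pp2:1
Op 3: write(P1, v0, 176). refcount(pp0)=1 -> write in place. 3 ppages; refcounts: pp0:1 pp1:2 pp2:1
Op 4: write(P0, v1, 183). refcount(pp1)=2>1 -> COPY to pp3. 4 ppages; refcounts: pp0:1 pp1:1 pp2:1 pp3:1
Op 5: read(P1, v0) -> 176. No state change.
Op 6: fork(P1) -> P2. 4 ppages; refcounts: pp0:2 pp1:2 pp2:1 pp3:1
P0: v1 -> pp3 = 183
P1: v1 -> pp1 = 36
P2: v1 -> pp1 = 36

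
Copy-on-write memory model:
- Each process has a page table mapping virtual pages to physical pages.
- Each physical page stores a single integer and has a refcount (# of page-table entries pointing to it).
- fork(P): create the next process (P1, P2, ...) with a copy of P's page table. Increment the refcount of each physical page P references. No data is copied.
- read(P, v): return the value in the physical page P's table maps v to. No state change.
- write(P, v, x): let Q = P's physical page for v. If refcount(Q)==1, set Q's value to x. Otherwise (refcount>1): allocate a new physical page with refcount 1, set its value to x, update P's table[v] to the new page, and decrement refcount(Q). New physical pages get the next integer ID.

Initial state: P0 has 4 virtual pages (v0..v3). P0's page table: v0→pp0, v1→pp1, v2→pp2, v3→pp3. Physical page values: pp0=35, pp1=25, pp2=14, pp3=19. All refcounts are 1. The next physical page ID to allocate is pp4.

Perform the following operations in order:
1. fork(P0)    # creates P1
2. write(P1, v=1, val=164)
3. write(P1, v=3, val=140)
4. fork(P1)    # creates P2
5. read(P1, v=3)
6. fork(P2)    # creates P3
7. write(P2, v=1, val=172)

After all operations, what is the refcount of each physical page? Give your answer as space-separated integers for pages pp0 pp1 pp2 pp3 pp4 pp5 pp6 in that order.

Op 1: fork(P0) -> P1. 4 ppages; refcounts: pp0:2 pp1:2 pp2:2 pp3:2
Op 2: write(P1, v1, 164). refcount(pp1)=2>1 -> COPY to pp4. 5 ppages; refcounts: pp0:2 pp1:1 pp2:2 pp3:2 pp4:1
Op 3: write(P1, v3, 140). refcount(pp3)=2>1 -> COPY to pp5. 6 ppages; refcounts: pp0:2 pp1:1 pp2:2 pp3:1 pp4:1 pp5:1
Op 4: fork(P1) -> P2. 6 ppages; refcounts: pp0:3 pp1:1 pp2:3 pp3:1 pp4:2 pp5:2
Op 5: read(P1, v3) -> 140. No state change.
Op 6: fork(P2) -> P3. 6 ppages; refcounts: pp0:4 pp1:1 pp2:4 pp3:1 pp4:3 pp5:3
Op 7: write(P2, v1, 172). refcount(pp4)=3>1 -> COPY to pp6. 7 ppages; refcounts: pp0:4 pp1:1 pp2:4 pp3:1 pp4:2 pp5:3 pp6:1

Answer: 4 1 4 1 2 3 1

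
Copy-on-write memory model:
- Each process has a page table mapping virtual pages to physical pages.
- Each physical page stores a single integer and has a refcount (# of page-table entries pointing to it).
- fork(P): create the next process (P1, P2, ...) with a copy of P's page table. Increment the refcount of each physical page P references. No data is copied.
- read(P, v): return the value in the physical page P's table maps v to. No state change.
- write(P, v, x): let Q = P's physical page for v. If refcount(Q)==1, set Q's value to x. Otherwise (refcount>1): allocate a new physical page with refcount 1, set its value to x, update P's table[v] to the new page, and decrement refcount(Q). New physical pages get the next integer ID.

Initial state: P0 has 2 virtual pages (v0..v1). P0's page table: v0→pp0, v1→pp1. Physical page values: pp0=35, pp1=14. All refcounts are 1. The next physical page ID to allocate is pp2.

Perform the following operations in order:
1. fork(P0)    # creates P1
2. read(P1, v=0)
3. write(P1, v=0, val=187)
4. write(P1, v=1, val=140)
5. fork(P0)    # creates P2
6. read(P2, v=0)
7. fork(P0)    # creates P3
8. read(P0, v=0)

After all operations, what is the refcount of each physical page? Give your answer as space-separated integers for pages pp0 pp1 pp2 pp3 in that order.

Answer: 3 3 1 1

Derivation:
Op 1: fork(P0) -> P1. 2 ppages; refcounts: pp0:2 pp1:2
Op 2: read(P1, v0) -> 35. No state change.
Op 3: write(P1, v0, 187). refcount(pp0)=2>1 -> COPY to pp2. 3 ppages; refcounts: pp0:1 pp1:2 pp2:1
Op 4: write(P1, v1, 140). refcount(pp1)=2>1 -> COPY to pp3. 4 ppages; refcounts: pp0:1 pp1:1 pp2:1 pp3:1
Op 5: fork(P0) -> P2. 4 ppages; refcounts: pp0:2 pp1:2 pp2:1 pp3:1
Op 6: read(P2, v0) -> 35. No state change.
Op 7: fork(P0) -> P3. 4 ppages; refcounts: pp0:3 pp1:3 pp2:1 pp3:1
Op 8: read(P0, v0) -> 35. No state change.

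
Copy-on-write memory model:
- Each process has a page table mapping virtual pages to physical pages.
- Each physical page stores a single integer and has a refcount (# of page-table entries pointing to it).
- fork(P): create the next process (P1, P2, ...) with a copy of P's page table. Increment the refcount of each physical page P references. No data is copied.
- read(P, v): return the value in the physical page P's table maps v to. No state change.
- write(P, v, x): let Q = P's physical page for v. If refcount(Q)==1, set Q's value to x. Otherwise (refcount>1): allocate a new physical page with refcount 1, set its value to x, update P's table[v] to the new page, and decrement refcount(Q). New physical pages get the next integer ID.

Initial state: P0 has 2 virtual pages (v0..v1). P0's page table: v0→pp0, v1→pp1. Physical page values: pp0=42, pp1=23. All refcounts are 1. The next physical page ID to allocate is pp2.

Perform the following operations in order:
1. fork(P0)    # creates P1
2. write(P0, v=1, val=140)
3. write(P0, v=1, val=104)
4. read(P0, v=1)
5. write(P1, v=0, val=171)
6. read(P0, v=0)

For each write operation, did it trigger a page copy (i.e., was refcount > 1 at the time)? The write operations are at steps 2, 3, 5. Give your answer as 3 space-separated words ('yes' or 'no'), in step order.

Op 1: fork(P0) -> P1. 2 ppages; refcounts: pp0:2 pp1:2
Op 2: write(P0, v1, 140). refcount(pp1)=2>1 -> COPY to pp2. 3 ppages; refcounts: pp0:2 pp1:1 pp2:1
Op 3: write(P0, v1, 104). refcount(pp2)=1 -> write in place. 3 ppages; refcounts: pp0:2 pp1:1 pp2:1
Op 4: read(P0, v1) -> 104. No state change.
Op 5: write(P1, v0, 171). refcount(pp0)=2>1 -> COPY to pp3. 4 ppages; refcounts: pp0:1 pp1:1 pp2:1 pp3:1
Op 6: read(P0, v0) -> 42. No state change.

yes no yes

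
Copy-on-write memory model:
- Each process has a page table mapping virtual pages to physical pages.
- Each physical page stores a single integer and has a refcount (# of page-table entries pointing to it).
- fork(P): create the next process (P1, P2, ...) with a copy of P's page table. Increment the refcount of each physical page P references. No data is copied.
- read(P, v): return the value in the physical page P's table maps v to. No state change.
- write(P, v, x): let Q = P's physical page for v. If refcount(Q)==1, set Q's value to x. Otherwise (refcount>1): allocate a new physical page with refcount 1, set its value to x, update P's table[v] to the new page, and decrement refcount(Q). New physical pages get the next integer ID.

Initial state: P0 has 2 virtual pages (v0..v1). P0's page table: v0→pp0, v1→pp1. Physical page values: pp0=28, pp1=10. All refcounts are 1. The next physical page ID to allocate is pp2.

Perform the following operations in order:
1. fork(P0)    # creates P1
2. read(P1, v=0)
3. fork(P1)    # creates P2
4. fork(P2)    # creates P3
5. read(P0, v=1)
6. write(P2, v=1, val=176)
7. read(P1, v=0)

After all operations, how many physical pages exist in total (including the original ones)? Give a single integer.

Op 1: fork(P0) -> P1. 2 ppages; refcounts: pp0:2 pp1:2
Op 2: read(P1, v0) -> 28. No state change.
Op 3: fork(P1) -> P2. 2 ppages; refcounts: pp0:3 pp1:3
Op 4: fork(P2) -> P3. 2 ppages; refcounts: pp0:4 pp1:4
Op 5: read(P0, v1) -> 10. No state change.
Op 6: write(P2, v1, 176). refcount(pp1)=4>1 -> COPY to pp2. 3 ppages; refcounts: pp0:4 pp1:3 pp2:1
Op 7: read(P1, v0) -> 28. No state change.

Answer: 3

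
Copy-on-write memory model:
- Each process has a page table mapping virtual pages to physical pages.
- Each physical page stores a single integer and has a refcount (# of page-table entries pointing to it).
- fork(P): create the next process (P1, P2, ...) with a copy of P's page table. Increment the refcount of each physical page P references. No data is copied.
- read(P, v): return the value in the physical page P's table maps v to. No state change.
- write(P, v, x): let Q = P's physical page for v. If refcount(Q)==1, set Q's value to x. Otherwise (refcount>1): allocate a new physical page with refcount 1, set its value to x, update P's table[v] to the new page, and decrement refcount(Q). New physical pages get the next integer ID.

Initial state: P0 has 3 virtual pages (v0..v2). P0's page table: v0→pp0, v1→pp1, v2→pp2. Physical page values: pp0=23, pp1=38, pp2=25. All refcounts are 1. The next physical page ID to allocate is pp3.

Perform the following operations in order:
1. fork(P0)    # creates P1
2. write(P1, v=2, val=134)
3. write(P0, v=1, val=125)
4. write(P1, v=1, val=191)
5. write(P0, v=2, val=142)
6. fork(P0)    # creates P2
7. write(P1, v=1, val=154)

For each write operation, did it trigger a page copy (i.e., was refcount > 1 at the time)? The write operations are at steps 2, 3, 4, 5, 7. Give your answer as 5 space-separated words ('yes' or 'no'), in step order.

Op 1: fork(P0) -> P1. 3 ppages; refcounts: pp0:2 pp1:2 pp2:2
Op 2: write(P1, v2, 134). refcount(pp2)=2>1 -> COPY to pp3. 4 ppages; refcounts: pp0:2 pp1:2 pp2:1 pp3:1
Op 3: write(P0, v1, 125). refcount(pp1)=2>1 -> COPY to pp4. 5 ppages; refcounts: pp0:2 pp1:1 pp2:1 pp3:1 pp4:1
Op 4: write(P1, v1, 191). refcount(pp1)=1 -> write in place. 5 ppages; refcounts: pp0:2 pp1:1 pp2:1 pp3:1 pp4:1
Op 5: write(P0, v2, 142). refcount(pp2)=1 -> write in place. 5 ppages; refcounts: pp0:2 pp1:1 pp2:1 pp3:1 pp4:1
Op 6: fork(P0) -> P2. 5 ppages; refcounts: pp0:3 pp1:1 pp2:2 pp3:1 pp4:2
Op 7: write(P1, v1, 154). refcount(pp1)=1 -> write in place. 5 ppages; refcounts: pp0:3 pp1:1 pp2:2 pp3:1 pp4:2

yes yes no no no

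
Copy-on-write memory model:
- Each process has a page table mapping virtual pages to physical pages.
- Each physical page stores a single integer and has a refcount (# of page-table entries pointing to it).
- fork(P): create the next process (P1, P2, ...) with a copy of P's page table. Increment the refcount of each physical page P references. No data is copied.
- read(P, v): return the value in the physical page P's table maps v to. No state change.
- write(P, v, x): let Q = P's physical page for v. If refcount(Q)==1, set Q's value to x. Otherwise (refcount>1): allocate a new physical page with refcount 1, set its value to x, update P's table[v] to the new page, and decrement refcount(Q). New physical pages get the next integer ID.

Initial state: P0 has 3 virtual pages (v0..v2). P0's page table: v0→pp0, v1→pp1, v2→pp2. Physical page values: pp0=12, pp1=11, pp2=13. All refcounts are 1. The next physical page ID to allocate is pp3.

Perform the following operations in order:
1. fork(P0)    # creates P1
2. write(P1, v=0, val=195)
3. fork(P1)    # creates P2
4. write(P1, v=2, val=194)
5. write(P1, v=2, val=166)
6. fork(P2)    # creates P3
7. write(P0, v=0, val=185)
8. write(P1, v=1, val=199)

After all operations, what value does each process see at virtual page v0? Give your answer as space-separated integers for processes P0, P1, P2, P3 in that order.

Op 1: fork(P0) -> P1. 3 ppages; refcounts: pp0:2 pp1:2 pp2:2
Op 2: write(P1, v0, 195). refcount(pp0)=2>1 -> COPY to pp3. 4 ppages; refcounts: pp0:1 pp1:2 pp2:2 pp3:1
Op 3: fork(P1) -> P2. 4 ppages; refcounts: pp0:1 pp1:3 pp2:3 pp3:2
Op 4: write(P1, v2, 194). refcount(pp2)=3>1 -> COPY to pp4. 5 ppages; refcounts: pp0:1 pp1:3 pp2:2 pp3:2 pp4:1
Op 5: write(P1, v2, 166). refcount(pp4)=1 -> write in place. 5 ppages; refcounts: pp0:1 pp1:3 pp2:2 pp3:2 pp4:1
Op 6: fork(P2) -> P3. 5 ppages; refcounts: pp0:1 pp1:4 pp2:3 pp3:3 pp4:1
Op 7: write(P0, v0, 185). refcount(pp0)=1 -> write in place. 5 ppages; refcounts: pp0:1 pp1:4 pp2:3 pp3:3 pp4:1
Op 8: write(P1, v1, 199). refcount(pp1)=4>1 -> COPY to pp5. 6 ppages; refcounts: pp0:1 pp1:3 pp2:3 pp3:3 pp4:1 pp5:1
P0: v0 -> pp0 = 185
P1: v0 -> pp3 = 195
P2: v0 -> pp3 = 195
P3: v0 -> pp3 = 195

Answer: 185 195 195 195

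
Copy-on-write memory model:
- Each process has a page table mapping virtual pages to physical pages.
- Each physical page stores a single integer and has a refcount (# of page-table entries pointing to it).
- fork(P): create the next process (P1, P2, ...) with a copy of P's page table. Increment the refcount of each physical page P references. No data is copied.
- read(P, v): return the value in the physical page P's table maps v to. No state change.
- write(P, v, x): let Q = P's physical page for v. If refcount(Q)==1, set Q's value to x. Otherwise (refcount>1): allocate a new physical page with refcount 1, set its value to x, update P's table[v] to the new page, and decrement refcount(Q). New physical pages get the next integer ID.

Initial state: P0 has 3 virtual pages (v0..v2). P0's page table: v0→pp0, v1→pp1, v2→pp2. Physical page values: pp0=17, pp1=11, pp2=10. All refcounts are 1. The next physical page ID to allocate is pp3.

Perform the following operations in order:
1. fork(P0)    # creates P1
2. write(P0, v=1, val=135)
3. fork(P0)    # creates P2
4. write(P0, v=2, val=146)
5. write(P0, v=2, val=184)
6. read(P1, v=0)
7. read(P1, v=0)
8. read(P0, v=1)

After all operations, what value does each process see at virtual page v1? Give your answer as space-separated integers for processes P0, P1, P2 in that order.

Answer: 135 11 135

Derivation:
Op 1: fork(P0) -> P1. 3 ppages; refcounts: pp0:2 pp1:2 pp2:2
Op 2: write(P0, v1, 135). refcount(pp1)=2>1 -> COPY to pp3. 4 ppages; refcounts: pp0:2 pp1:1 pp2:2 pp3:1
Op 3: fork(P0) -> P2. 4 ppages; refcounts: pp0:3 pp1:1 pp2:3 pp3:2
Op 4: write(P0, v2, 146). refcount(pp2)=3>1 -> COPY to pp4. 5 ppages; refcounts: pp0:3 pp1:1 pp2:2 pp3:2 pp4:1
Op 5: write(P0, v2, 184). refcount(pp4)=1 -> write in place. 5 ppages; refcounts: pp0:3 pp1:1 pp2:2 pp3:2 pp4:1
Op 6: read(P1, v0) -> 17. No state change.
Op 7: read(P1, v0) -> 17. No state change.
Op 8: read(P0, v1) -> 135. No state change.
P0: v1 -> pp3 = 135
P1: v1 -> pp1 = 11
P2: v1 -> pp3 = 135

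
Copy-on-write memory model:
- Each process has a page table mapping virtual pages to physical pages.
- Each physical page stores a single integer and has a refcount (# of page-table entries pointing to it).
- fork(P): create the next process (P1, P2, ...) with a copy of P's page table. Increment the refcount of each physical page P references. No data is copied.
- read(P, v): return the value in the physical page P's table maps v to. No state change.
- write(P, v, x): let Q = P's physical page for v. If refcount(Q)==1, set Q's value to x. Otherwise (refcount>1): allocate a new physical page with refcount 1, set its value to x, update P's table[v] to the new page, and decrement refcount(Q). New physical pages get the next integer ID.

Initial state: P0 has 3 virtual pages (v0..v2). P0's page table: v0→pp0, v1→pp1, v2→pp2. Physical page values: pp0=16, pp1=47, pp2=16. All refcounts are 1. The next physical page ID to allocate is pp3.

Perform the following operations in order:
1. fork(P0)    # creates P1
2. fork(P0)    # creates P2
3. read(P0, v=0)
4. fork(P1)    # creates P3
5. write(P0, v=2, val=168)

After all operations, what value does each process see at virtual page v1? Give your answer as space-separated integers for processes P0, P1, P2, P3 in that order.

Op 1: fork(P0) -> P1. 3 ppages; refcounts: pp0:2 pp1:2 pp2:2
Op 2: fork(P0) -> P2. 3 ppages; refcounts: pp0:3 pp1:3 pp2:3
Op 3: read(P0, v0) -> 16. No state change.
Op 4: fork(P1) -> P3. 3 ppages; refcounts: pp0:4 pp1:4 pp2:4
Op 5: write(P0, v2, 168). refcount(pp2)=4>1 -> COPY to pp3. 4 ppages; refcounts: pp0:4 pp1:4 pp2:3 pp3:1
P0: v1 -> pp1 = 47
P1: v1 -> pp1 = 47
P2: v1 -> pp1 = 47
P3: v1 -> pp1 = 47

Answer: 47 47 47 47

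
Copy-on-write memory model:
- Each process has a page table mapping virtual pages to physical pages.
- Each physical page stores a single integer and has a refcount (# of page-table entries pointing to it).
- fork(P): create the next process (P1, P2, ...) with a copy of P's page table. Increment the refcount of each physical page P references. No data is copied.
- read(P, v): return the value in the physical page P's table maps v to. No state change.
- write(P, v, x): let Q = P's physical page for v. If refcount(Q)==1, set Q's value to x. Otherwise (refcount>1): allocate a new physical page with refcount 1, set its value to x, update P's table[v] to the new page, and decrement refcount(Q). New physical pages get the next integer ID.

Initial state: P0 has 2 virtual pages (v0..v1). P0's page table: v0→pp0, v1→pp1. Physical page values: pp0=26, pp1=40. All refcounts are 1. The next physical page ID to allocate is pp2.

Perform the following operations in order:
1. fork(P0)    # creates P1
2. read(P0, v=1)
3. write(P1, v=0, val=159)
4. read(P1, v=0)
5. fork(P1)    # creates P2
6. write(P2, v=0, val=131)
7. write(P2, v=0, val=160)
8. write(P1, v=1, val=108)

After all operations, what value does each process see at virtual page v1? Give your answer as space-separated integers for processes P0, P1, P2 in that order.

Answer: 40 108 40

Derivation:
Op 1: fork(P0) -> P1. 2 ppages; refcounts: pp0:2 pp1:2
Op 2: read(P0, v1) -> 40. No state change.
Op 3: write(P1, v0, 159). refcount(pp0)=2>1 -> COPY to pp2. 3 ppages; refcounts: pp0:1 pp1:2 pp2:1
Op 4: read(P1, v0) -> 159. No state change.
Op 5: fork(P1) -> P2. 3 ppages; refcounts: pp0:1 pp1:3 pp2:2
Op 6: write(P2, v0, 131). refcount(pp2)=2>1 -> COPY to pp3. 4 ppages; refcounts: pp0:1 pp1:3 pp2:1 pp3:1
Op 7: write(P2, v0, 160). refcount(pp3)=1 -> write in place. 4 ppages; refcounts: pp0:1 pp1:3 pp2:1 pp3:1
Op 8: write(P1, v1, 108). refcount(pp1)=3>1 -> COPY to pp4. 5 ppages; refcounts: pp0:1 pp1:2 pp2:1 pp3:1 pp4:1
P0: v1 -> pp1 = 40
P1: v1 -> pp4 = 108
P2: v1 -> pp1 = 40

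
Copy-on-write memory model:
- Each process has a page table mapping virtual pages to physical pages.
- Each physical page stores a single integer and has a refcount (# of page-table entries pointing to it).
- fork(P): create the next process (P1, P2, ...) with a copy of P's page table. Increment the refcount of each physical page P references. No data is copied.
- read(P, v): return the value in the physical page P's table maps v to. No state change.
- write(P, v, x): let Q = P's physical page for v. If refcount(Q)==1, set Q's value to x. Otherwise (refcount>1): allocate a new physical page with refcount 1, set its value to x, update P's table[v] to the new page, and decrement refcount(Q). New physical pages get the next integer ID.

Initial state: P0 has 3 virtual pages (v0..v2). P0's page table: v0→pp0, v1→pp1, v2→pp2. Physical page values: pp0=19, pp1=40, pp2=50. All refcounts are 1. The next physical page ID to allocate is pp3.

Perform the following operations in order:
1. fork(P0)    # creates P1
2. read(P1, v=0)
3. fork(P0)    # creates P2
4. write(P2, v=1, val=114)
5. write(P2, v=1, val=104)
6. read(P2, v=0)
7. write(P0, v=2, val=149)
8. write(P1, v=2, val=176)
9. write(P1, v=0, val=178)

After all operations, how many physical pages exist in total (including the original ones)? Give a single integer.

Op 1: fork(P0) -> P1. 3 ppages; refcounts: pp0:2 pp1:2 pp2:2
Op 2: read(P1, v0) -> 19. No state change.
Op 3: fork(P0) -> P2. 3 ppages; refcounts: pp0:3 pp1:3 pp2:3
Op 4: write(P2, v1, 114). refcount(pp1)=3>1 -> COPY to pp3. 4 ppages; refcounts: pp0:3 pp1:2 pp2:3 pp3:1
Op 5: write(P2, v1, 104). refcount(pp3)=1 -> write in place. 4 ppages; refcounts: pp0:3 pp1:2 pp2:3 pp3:1
Op 6: read(P2, v0) -> 19. No state change.
Op 7: write(P0, v2, 149). refcount(pp2)=3>1 -> COPY to pp4. 5 ppages; refcounts: pp0:3 pp1:2 pp2:2 pp3:1 pp4:1
Op 8: write(P1, v2, 176). refcount(pp2)=2>1 -> COPY to pp5. 6 ppages; refcounts: pp0:3 pp1:2 pp2:1 pp3:1 pp4:1 pp5:1
Op 9: write(P1, v0, 178). refcount(pp0)=3>1 -> COPY to pp6. 7 ppages; refcounts: pp0:2 pp1:2 pp2:1 pp3:1 pp4:1 pp5:1 pp6:1

Answer: 7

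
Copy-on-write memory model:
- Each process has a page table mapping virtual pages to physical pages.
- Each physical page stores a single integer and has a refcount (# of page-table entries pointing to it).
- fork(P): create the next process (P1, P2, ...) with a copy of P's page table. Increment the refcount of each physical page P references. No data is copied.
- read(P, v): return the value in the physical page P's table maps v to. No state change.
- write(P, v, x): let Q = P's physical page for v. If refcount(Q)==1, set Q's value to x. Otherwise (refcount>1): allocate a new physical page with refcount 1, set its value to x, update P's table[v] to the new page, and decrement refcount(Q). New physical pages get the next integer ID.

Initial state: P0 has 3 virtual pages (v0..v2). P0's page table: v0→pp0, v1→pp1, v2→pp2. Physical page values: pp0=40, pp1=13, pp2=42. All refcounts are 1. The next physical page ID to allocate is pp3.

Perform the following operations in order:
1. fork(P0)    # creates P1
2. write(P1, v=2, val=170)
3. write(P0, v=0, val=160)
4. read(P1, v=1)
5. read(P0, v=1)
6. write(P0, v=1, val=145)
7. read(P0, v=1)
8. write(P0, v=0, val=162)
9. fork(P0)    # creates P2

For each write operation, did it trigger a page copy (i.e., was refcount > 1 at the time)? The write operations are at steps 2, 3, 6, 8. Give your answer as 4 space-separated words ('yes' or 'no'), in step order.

Op 1: fork(P0) -> P1. 3 ppages; refcounts: pp0:2 pp1:2 pp2:2
Op 2: write(P1, v2, 170). refcount(pp2)=2>1 -> COPY to pp3. 4 ppages; refcounts: pp0:2 pp1:2 pp2:1 pp3:1
Op 3: write(P0, v0, 160). refcount(pp0)=2>1 -> COPY to pp4. 5 ppages; refcounts: pp0:1 pp1:2 pp2:1 pp3:1 pp4:1
Op 4: read(P1, v1) -> 13. No state change.
Op 5: read(P0, v1) -> 13. No state change.
Op 6: write(P0, v1, 145). refcount(pp1)=2>1 -> COPY to pp5. 6 ppages; refcounts: pp0:1 pp1:1 pp2:1 pp3:1 pp4:1 pp5:1
Op 7: read(P0, v1) -> 145. No state change.
Op 8: write(P0, v0, 162). refcount(pp4)=1 -> write in place. 6 ppages; refcounts: pp0:1 pp1:1 pp2:1 pp3:1 pp4:1 pp5:1
Op 9: fork(P0) -> P2. 6 ppages; refcounts: pp0:1 pp1:1 pp2:2 pp3:1 pp4:2 pp5:2

yes yes yes no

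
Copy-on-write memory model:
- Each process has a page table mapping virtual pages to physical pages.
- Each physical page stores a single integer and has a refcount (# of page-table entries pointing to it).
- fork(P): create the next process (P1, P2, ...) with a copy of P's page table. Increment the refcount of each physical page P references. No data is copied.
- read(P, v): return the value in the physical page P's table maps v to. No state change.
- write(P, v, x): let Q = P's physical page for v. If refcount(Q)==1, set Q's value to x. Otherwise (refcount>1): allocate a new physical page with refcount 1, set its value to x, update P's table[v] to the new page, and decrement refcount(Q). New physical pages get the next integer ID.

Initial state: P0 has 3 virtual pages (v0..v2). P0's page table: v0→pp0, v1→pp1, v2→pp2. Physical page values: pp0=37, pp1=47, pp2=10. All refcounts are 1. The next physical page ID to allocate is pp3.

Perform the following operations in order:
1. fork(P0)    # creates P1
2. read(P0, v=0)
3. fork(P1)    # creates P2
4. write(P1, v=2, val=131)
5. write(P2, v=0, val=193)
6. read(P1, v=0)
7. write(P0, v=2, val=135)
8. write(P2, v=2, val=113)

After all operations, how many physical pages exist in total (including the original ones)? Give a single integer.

Answer: 6

Derivation:
Op 1: fork(P0) -> P1. 3 ppages; refcounts: pp0:2 pp1:2 pp2:2
Op 2: read(P0, v0) -> 37. No state change.
Op 3: fork(P1) -> P2. 3 ppages; refcounts: pp0:3 pp1:3 pp2:3
Op 4: write(P1, v2, 131). refcount(pp2)=3>1 -> COPY to pp3. 4 ppages; refcounts: pp0:3 pp1:3 pp2:2 pp3:1
Op 5: write(P2, v0, 193). refcount(pp0)=3>1 -> COPY to pp4. 5 ppages; refcounts: pp0:2 pp1:3 pp2:2 pp3:1 pp4:1
Op 6: read(P1, v0) -> 37. No state change.
Op 7: write(P0, v2, 135). refcount(pp2)=2>1 -> COPY to pp5. 6 ppages; refcounts: pp0:2 pp1:3 pp2:1 pp3:1 pp4:1 pp5:1
Op 8: write(P2, v2, 113). refcount(pp2)=1 -> write in place. 6 ppages; refcounts: pp0:2 pp1:3 pp2:1 pp3:1 pp4:1 pp5:1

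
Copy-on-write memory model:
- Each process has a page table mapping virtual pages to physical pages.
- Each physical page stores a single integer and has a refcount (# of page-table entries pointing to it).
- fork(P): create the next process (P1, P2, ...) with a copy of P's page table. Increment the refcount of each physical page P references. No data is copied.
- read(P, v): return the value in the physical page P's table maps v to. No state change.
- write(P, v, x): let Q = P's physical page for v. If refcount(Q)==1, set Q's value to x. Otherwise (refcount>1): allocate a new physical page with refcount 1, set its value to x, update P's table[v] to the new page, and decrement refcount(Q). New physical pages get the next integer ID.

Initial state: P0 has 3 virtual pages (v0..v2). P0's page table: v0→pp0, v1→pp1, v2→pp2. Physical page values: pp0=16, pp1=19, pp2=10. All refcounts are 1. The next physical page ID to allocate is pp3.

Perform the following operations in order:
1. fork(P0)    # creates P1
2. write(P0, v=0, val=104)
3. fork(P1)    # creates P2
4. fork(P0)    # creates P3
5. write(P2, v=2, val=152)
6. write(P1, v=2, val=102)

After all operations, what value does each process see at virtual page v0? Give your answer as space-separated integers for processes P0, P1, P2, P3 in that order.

Op 1: fork(P0) -> P1. 3 ppages; refcounts: pp0:2 pp1:2 pp2:2
Op 2: write(P0, v0, 104). refcount(pp0)=2>1 -> COPY to pp3. 4 ppages; refcounts: pp0:1 pp1:2 pp2:2 pp3:1
Op 3: fork(P1) -> P2. 4 ppages; refcounts: pp0:2 pp1:3 pp2:3 pp3:1
Op 4: fork(P0) -> P3. 4 ppages; refcounts: pp0:2 pp1:4 pp2:4 pp3:2
Op 5: write(P2, v2, 152). refcount(pp2)=4>1 -> COPY to pp4. 5 ppages; refcounts: pp0:2 pp1:4 pp2:3 pp3:2 pp4:1
Op 6: write(P1, v2, 102). refcount(pp2)=3>1 -> COPY to pp5. 6 ppages; refcounts: pp0:2 pp1:4 pp2:2 pp3:2 pp4:1 pp5:1
P0: v0 -> pp3 = 104
P1: v0 -> pp0 = 16
P2: v0 -> pp0 = 16
P3: v0 -> pp3 = 104

Answer: 104 16 16 104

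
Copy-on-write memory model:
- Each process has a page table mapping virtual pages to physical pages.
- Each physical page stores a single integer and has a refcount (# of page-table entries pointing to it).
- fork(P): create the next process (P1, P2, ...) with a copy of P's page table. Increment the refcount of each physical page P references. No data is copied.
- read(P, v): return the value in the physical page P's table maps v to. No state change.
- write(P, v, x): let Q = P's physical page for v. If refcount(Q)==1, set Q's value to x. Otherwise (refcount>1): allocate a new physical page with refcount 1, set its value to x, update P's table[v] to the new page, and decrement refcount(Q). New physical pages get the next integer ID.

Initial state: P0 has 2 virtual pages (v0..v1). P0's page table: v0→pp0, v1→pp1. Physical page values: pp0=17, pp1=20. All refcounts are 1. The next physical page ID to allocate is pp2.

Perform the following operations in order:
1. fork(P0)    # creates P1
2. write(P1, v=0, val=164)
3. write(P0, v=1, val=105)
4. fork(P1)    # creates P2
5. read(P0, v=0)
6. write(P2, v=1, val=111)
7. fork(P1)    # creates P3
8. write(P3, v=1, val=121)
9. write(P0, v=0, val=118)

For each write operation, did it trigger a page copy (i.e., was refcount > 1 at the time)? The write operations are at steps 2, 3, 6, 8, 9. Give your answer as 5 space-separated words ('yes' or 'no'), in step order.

Op 1: fork(P0) -> P1. 2 ppages; refcounts: pp0:2 pp1:2
Op 2: write(P1, v0, 164). refcount(pp0)=2>1 -> COPY to pp2. 3 ppages; refcounts: pp0:1 pp1:2 pp2:1
Op 3: write(P0, v1, 105). refcount(pp1)=2>1 -> COPY to pp3. 4 ppages; refcounts: pp0:1 pp1:1 pp2:1 pp3:1
Op 4: fork(P1) -> P2. 4 ppages; refcounts: pp0:1 pp1:2 pp2:2 pp3:1
Op 5: read(P0, v0) -> 17. No state change.
Op 6: write(P2, v1, 111). refcount(pp1)=2>1 -> COPY to pp4. 5 ppages; refcounts: pp0:1 pp1:1 pp2:2 pp3:1 pp4:1
Op 7: fork(P1) -> P3. 5 ppages; refcounts: pp0:1 pp1:2 pp2:3 pp3:1 pp4:1
Op 8: write(P3, v1, 121). refcount(pp1)=2>1 -> COPY to pp5. 6 ppages; refcounts: pp0:1 pp1:1 pp2:3 pp3:1 pp4:1 pp5:1
Op 9: write(P0, v0, 118). refcount(pp0)=1 -> write in place. 6 ppages; refcounts: pp0:1 pp1:1 pp2:3 pp3:1 pp4:1 pp5:1

yes yes yes yes no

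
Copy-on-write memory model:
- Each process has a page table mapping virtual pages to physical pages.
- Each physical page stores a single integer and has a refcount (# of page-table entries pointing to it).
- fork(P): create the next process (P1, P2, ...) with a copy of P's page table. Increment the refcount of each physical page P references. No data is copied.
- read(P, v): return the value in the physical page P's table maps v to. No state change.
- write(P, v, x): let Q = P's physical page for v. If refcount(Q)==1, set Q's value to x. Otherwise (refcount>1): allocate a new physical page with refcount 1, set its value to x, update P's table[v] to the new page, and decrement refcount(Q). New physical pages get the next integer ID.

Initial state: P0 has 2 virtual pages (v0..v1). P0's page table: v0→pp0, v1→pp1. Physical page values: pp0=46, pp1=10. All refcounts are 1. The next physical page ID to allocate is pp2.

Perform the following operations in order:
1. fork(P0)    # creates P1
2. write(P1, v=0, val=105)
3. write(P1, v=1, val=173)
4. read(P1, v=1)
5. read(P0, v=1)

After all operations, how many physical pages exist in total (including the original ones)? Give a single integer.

Answer: 4

Derivation:
Op 1: fork(P0) -> P1. 2 ppages; refcounts: pp0:2 pp1:2
Op 2: write(P1, v0, 105). refcount(pp0)=2>1 -> COPY to pp2. 3 ppages; refcounts: pp0:1 pp1:2 pp2:1
Op 3: write(P1, v1, 173). refcount(pp1)=2>1 -> COPY to pp3. 4 ppages; refcounts: pp0:1 pp1:1 pp2:1 pp3:1
Op 4: read(P1, v1) -> 173. No state change.
Op 5: read(P0, v1) -> 10. No state change.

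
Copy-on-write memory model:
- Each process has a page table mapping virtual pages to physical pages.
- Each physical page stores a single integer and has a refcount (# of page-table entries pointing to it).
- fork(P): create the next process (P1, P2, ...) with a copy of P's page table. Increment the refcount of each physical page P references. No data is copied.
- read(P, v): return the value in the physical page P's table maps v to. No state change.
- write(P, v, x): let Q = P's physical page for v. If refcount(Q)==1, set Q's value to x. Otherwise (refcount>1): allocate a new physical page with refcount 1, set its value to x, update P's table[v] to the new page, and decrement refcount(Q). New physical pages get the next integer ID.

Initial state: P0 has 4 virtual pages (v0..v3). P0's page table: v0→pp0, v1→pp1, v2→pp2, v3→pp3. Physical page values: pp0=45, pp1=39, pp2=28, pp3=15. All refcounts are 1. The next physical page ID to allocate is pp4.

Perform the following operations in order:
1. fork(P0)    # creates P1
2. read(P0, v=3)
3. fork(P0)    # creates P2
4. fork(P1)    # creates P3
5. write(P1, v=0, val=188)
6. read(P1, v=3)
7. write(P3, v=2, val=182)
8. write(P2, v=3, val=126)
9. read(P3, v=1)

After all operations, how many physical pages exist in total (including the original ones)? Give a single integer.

Op 1: fork(P0) -> P1. 4 ppages; refcounts: pp0:2 pp1:2 pp2:2 pp3:2
Op 2: read(P0, v3) -> 15. No state change.
Op 3: fork(P0) -> P2. 4 ppages; refcounts: pp0:3 pp1:3 pp2:3 pp3:3
Op 4: fork(P1) -> P3. 4 ppages; refcounts: pp0:4 pp1:4 pp2:4 pp3:4
Op 5: write(P1, v0, 188). refcount(pp0)=4>1 -> COPY to pp4. 5 ppages; refcounts: pp0:3 pp1:4 pp2:4 pp3:4 pp4:1
Op 6: read(P1, v3) -> 15. No state change.
Op 7: write(P3, v2, 182). refcount(pp2)=4>1 -> COPY to pp5. 6 ppages; refcounts: pp0:3 pp1:4 pp2:3 pp3:4 pp4:1 pp5:1
Op 8: write(P2, v3, 126). refcount(pp3)=4>1 -> COPY to pp6. 7 ppages; refcounts: pp0:3 pp1:4 pp2:3 pp3:3 pp4:1 pp5:1 pp6:1
Op 9: read(P3, v1) -> 39. No state change.

Answer: 7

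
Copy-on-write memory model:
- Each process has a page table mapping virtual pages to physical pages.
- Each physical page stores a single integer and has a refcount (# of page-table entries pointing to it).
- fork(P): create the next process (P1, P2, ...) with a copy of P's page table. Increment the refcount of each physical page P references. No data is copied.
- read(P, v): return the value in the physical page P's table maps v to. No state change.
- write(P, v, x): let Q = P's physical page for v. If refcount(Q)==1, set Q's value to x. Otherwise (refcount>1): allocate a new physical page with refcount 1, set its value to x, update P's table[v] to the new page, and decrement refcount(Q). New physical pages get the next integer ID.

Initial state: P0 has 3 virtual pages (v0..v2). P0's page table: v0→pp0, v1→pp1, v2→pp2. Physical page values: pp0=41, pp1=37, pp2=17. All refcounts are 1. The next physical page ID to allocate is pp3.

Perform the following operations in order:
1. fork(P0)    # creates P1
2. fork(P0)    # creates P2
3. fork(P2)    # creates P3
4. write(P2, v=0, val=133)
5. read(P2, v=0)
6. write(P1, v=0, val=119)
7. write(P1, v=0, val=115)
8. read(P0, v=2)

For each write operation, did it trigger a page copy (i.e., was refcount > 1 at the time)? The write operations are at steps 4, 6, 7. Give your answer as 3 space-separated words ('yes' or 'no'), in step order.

Op 1: fork(P0) -> P1. 3 ppages; refcounts: pp0:2 pp1:2 pp2:2
Op 2: fork(P0) -> P2. 3 ppages; refcounts: pp0:3 pp1:3 pp2:3
Op 3: fork(P2) -> P3. 3 ppages; refcounts: pp0:4 pp1:4 pp2:4
Op 4: write(P2, v0, 133). refcount(pp0)=4>1 -> COPY to pp3. 4 ppages; refcounts: pp0:3 pp1:4 pp2:4 pp3:1
Op 5: read(P2, v0) -> 133. No state change.
Op 6: write(P1, v0, 119). refcount(pp0)=3>1 -> COPY to pp4. 5 ppages; refcounts: pp0:2 pp1:4 pp2:4 pp3:1 pp4:1
Op 7: write(P1, v0, 115). refcount(pp4)=1 -> write in place. 5 ppages; refcounts: pp0:2 pp1:4 pp2:4 pp3:1 pp4:1
Op 8: read(P0, v2) -> 17. No state change.

yes yes no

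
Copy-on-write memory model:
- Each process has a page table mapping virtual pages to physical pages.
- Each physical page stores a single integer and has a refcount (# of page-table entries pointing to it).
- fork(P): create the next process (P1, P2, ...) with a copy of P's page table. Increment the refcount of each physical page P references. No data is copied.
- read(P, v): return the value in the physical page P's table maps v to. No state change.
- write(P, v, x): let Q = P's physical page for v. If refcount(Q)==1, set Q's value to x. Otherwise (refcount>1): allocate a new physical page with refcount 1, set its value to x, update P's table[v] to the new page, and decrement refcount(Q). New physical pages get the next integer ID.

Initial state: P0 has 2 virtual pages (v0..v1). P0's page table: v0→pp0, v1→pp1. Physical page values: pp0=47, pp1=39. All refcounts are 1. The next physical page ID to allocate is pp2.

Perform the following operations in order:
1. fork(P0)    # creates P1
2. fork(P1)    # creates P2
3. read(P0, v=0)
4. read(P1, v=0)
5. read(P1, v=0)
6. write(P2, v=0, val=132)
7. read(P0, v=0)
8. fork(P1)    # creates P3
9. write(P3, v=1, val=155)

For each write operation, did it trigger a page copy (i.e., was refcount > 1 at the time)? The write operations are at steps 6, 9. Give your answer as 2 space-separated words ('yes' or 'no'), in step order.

Op 1: fork(P0) -> P1. 2 ppages; refcounts: pp0:2 pp1:2
Op 2: fork(P1) -> P2. 2 ppages; refcounts: pp0:3 pp1:3
Op 3: read(P0, v0) -> 47. No state change.
Op 4: read(P1, v0) -> 47. No state change.
Op 5: read(P1, v0) -> 47. No state change.
Op 6: write(P2, v0, 132). refcount(pp0)=3>1 -> COPY to pp2. 3 ppages; refcounts: pp0:2 pp1:3 pp2:1
Op 7: read(P0, v0) -> 47. No state change.
Op 8: fork(P1) -> P3. 3 ppages; refcounts: pp0:3 pp1:4 pp2:1
Op 9: write(P3, v1, 155). refcount(pp1)=4>1 -> COPY to pp3. 4 ppages; refcounts: pp0:3 pp1:3 pp2:1 pp3:1

yes yes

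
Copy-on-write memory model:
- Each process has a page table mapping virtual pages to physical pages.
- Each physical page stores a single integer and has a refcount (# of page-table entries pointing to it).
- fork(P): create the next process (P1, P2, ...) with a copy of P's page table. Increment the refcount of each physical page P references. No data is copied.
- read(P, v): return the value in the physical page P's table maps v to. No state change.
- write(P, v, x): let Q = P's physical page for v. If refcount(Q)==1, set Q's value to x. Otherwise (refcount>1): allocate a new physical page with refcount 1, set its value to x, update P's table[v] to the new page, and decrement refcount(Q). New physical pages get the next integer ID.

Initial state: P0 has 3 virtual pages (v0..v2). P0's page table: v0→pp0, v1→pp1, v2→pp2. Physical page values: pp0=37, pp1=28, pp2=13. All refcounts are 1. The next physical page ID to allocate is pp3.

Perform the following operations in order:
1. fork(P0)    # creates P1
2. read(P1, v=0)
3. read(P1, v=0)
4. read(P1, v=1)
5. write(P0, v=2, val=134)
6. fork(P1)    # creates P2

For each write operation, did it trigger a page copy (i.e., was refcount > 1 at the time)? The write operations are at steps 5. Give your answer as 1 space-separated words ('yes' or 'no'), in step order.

Op 1: fork(P0) -> P1. 3 ppages; refcounts: pp0:2 pp1:2 pp2:2
Op 2: read(P1, v0) -> 37. No state change.
Op 3: read(P1, v0) -> 37. No state change.
Op 4: read(P1, v1) -> 28. No state change.
Op 5: write(P0, v2, 134). refcount(pp2)=2>1 -> COPY to pp3. 4 ppages; refcounts: pp0:2 pp1:2 pp2:1 pp3:1
Op 6: fork(P1) -> P2. 4 ppages; refcounts: pp0:3 pp1:3 pp2:2 pp3:1

yes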